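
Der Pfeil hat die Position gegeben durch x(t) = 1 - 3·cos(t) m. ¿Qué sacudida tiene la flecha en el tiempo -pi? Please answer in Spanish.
Partiendo de la posición x(t) = 1 - 3·cos(t), tomamos 3 derivadas. Tomando d/dt de x(t), encontramos v(t) = 3·sin(t). Tomando d/dt de v(t), encontramos a(t) = 3·cos(t). Derivando la aceleración, obtenemos la sacudida: j(t) = -3·sin(t). Tenemos la sacudida j(t) = -3·sin(t). Sustituyendo t = -pi: j(-pi) = 0.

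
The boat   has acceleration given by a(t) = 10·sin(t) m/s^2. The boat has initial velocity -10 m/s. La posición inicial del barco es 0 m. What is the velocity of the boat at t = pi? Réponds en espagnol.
Necesitamos integrar nuestra ecuación de la aceleración a(t) = 10·sin(t) 1 vez. Integrando la aceleración y usando la condición inicial v(0) = -10, obtenemos v(t) = -10·cos(t). Usando v(t) = -10·cos(t) y sustituyendo t = pi, encontramos v = 10.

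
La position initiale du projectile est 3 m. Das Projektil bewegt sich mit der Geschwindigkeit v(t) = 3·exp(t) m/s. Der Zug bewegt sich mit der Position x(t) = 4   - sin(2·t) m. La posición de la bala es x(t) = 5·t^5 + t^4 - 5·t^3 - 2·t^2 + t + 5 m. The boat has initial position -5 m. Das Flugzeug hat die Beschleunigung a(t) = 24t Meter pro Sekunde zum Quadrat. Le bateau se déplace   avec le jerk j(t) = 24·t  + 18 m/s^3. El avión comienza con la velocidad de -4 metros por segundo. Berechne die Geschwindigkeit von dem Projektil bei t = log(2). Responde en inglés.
Using v(t) = 3·exp(t) and substituting t = log(2), we find v = 6.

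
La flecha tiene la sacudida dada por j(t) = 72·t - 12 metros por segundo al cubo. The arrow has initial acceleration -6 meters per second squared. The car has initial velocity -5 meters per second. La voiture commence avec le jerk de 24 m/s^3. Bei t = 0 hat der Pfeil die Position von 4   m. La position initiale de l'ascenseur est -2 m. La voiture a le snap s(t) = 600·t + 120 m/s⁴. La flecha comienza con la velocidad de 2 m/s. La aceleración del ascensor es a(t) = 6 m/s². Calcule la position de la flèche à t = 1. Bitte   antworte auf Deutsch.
Wir müssen unsere Gleichung für den Ruck j(t) = 72·t - 12 3-mal integrieren. Das Integral von dem Ruck ist die Beschleunigung. Mit a(0) = -6 erhalten wir a(t) = 36·t^2 - 12·t - 6. Die Stammfunktion von der Beschleunigung ist die Geschwindigkeit. Mit v(0) = 2 erhalten wir v(t) = 12·t^3 - 6·t^2 - 6·t + 2. Durch Integration von der Geschwindigkeit und Verwendung der Anfangsbedingung x(0) = 4, erhalten wir x(t) = 3·t^4 - 2·t^3 - 3·t^2 + 2·t + 4. Mit x(t) = 3·t^4 - 2·t^3 - 3·t^2 + 2·t + 4 und Einsetzen von t = 1, finden wir x = 4.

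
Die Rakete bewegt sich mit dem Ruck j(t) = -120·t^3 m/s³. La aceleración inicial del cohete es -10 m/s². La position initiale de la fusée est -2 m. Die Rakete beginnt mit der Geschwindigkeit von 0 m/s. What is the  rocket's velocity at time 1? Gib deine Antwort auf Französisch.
Nous devons trouver l'intégrale de notre équation du jerk j(t) = -120·t^3 2 fois. En prenant ∫j(t)dt et en appliquant a(0) = -10, nous trouvons a(t) = -30·t^4 - 10. En intégrant l'accélération et en utilisant la condition initiale v(0) = 0, nous obtenons v(t) = -6·t^5 - 10·t. En utilisant v(t) = -6·t^5 - 10·t et en substituant t = 1, nous trouvons v = -16.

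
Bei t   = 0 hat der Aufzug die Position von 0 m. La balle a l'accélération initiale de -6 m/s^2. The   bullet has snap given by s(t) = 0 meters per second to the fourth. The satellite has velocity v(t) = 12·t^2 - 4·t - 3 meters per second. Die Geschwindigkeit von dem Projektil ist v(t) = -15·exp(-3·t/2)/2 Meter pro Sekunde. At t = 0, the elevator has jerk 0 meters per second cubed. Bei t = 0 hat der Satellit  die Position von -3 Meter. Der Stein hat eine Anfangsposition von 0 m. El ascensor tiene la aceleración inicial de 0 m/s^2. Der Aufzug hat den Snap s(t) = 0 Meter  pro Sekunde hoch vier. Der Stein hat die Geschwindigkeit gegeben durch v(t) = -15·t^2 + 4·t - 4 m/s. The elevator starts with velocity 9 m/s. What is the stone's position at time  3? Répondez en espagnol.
Debemos encontrar la antiderivada de nuestra ecuación de la velocidad v(t) = -15·t^2 + 4·t - 4 1 vez. La integral de la velocidad es la posición. Usando x(0) = 0, obtenemos x(t) = -5·t^3 + 2·t^2 - 4·t. Usando x(t) = -5·t^3 + 2·t^2 - 4·t y sustituyendo t = 3, encontramos x = -129.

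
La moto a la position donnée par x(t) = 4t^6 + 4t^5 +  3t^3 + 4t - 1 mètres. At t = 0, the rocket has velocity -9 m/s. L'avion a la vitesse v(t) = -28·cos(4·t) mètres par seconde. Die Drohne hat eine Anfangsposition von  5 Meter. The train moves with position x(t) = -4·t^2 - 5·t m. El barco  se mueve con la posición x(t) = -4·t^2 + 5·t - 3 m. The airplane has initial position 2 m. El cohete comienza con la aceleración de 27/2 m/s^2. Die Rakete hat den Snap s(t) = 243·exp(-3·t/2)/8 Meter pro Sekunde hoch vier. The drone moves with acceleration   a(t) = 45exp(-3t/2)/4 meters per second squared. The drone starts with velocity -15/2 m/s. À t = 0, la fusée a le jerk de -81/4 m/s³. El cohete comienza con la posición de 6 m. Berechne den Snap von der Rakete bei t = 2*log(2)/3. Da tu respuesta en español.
De la ecuación del snap s(t) = 243·exp(-3·t/2)/8, sustituimos t = 2*log(2)/3 para obtener s = 243/16.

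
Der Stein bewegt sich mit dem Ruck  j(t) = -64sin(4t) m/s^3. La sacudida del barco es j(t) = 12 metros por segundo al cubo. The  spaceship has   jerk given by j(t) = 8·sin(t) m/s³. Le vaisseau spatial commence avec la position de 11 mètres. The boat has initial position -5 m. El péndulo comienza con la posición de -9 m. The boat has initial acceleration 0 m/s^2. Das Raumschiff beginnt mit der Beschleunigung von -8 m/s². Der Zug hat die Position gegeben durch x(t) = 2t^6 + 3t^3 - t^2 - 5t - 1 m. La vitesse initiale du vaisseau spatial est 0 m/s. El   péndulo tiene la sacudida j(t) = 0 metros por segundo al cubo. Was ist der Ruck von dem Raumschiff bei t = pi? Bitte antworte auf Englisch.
Using j(t) = 8·sin(t) and substituting t = pi, we find j = 0.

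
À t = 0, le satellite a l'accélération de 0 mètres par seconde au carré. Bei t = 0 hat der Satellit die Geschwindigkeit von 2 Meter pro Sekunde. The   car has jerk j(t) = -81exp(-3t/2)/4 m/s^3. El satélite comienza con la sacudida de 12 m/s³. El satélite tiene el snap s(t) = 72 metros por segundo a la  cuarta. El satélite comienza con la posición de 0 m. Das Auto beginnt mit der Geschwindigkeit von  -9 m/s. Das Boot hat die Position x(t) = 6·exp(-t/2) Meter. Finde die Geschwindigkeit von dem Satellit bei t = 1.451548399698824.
Wir müssen unsere Gleichung für den Snap s(t) = 72 3-mal integrieren. Die Stammfunktion von dem Snap, mit j(0) = 12, ergibt den Ruck: j(t) = 72·t + 12. Das Integral von dem Ruck, mit a(0) = 0, ergibt die Beschleunigung: a(t) = 12·t·(3·t + 1). Die Stammfunktion von der Beschleunigung, mit v(0) = 2, ergibt die Geschwindigkeit: v(t) = 12·t^3 + 6·t^2 + 2. Wir haben die Geschwindigkeit v(t) = 12·t^3 + 6·t^2 + 2. Durch Einsetzen von t = 1.451548399698824: v(1.451548399698824) = 51.3427801094345.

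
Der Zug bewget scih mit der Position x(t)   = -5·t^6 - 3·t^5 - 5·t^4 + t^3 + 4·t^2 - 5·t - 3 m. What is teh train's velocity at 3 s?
We must differentiate our position equation x(t) = -5·t^6 - 3·t^5 - 5·t^4 + t^3 + 4·t^2 - 5·t - 3 1 time. Taking d/dt of x(t), we find v(t) = -30·t^5 - 15·t^4 - 20·t^3 + 3·t^2 + 8·t - 5. We have velocity v(t) = -30·t^5 - 15·t^4 - 20·t^3 + 3·t^2 + 8·t - 5. Substituting t = 3: v(3) = -8999.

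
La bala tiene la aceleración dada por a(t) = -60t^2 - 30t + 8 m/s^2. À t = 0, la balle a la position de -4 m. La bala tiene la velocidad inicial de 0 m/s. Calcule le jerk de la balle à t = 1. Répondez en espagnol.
Para resolver esto, necesitamos tomar 1 derivada de nuestra ecuación de la aceleración a(t) = -60·t^2 - 30·t + 8. La derivada de la aceleración da la sacudida: j(t) = -120·t - 30. De la ecuación de la sacudida j(t) = -120·t - 30, sustituimos t = 1 para obtener j = -150.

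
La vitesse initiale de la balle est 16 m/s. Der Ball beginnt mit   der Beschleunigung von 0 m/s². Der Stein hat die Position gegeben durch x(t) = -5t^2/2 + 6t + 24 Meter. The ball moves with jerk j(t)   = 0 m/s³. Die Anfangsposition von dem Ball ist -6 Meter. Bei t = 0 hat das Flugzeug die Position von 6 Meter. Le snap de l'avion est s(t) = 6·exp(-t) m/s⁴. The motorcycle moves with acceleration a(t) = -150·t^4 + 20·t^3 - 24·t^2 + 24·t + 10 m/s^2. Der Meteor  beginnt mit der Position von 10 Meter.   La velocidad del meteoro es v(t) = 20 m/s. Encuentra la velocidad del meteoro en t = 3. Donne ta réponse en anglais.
Using v(t) = 20 and substituting t = 3, we find v = 20.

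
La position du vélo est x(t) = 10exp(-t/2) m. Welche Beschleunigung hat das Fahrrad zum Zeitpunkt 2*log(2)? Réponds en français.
En partant de la position x(t) = 10·exp(-t/2), nous prenons 2 dérivées. La dérivée de la position donne la vitesse: v(t) = -5·exp(-t/2). En dérivant la vitesse, nous obtenons l'accélération: a(t) = 5·exp(-t/2)/2. Nous avons l'accélération a(t) = 5·exp(-t/2)/2. En substituant t = 2*log(2): a(2*log(2)) = 5/4.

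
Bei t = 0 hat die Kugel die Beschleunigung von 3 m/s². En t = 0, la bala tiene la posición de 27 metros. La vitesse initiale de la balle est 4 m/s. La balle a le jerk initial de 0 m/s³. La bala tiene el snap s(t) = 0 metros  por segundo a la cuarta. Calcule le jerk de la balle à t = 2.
En partant du snap s(t) = 0, nous prenons 1 primitive. L'intégrale du snap, avec j(0) = 0, donne le jerk: j(t) = 0. De l'équation du jerk j(t) = 0, nous substituons t = 2 pour obtenir j = 0.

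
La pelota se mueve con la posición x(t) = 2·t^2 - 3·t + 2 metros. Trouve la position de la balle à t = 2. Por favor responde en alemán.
Aus der Gleichung für die Position x(t) = 2·t^2 - 3·t + 2, setzen wir t = 2 ein und erhalten x = 4.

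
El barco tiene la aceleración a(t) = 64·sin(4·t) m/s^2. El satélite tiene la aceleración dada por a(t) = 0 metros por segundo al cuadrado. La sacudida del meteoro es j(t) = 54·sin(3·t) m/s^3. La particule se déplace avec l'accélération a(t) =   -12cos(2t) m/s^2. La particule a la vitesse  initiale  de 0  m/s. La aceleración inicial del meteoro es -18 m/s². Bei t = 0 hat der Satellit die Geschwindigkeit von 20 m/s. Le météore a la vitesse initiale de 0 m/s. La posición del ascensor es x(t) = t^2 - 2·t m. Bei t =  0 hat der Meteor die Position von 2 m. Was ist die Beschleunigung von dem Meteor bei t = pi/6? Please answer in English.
To find the answer, we compute 1 antiderivative of j(t) = 54·sin(3·t). Taking ∫j(t)dt and applying a(0) = -18, we find a(t) = -18·cos(3·t). Using a(t) = -18·cos(3·t) and substituting t = pi/6, we find a = 0.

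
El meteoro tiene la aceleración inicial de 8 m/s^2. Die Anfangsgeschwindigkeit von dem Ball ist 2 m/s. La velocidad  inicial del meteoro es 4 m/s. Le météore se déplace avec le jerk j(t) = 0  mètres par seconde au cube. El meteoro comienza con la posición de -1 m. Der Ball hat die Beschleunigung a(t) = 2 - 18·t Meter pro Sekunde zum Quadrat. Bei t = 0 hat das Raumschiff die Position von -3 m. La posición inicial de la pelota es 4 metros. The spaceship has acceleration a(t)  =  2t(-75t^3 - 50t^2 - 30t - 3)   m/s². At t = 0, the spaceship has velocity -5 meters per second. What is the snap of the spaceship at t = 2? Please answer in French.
En partant de l'accélération a(t) = 2·t·(-75·t^3 - 50·t^2 - 30·t - 3), nous prenons 2 dérivées. En prenant d/dt de a(t), nous trouvons j(t) = -150·t^3 - 100·t^2 + 2·t·(-225·t^2 - 100·t - 30) - 60·t - 6. En dérivant le jerk, nous obtenons le snap: s(t) = -900·t^2 + 2·t·(-450·t - 100) - 400·t - 120. De l'équation du snap s(t) = -900·t^2 + 2·t·(-450·t - 100) - 400·t - 120, nous substituons t = 2 pour obtenir s = -8520.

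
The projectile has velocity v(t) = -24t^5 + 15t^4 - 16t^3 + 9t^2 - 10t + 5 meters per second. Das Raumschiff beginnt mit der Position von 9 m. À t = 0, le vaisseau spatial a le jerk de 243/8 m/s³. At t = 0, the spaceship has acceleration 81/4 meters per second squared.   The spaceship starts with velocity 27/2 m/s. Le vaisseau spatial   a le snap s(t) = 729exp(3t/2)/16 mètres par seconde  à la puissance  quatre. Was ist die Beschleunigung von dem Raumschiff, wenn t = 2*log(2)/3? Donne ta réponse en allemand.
Wir müssen unsere Gleichung für den Snap s(t) = 729·exp(3·t/2)/16 2-mal integrieren. Durch Integration von dem Snap und Verwendung der Anfangsbedingung j(0) = 243/8, erhalten wir j(t) = 243·exp(3·t/2)/8. Das Integral von dem Ruck, mit a(0) = 81/4, ergibt die Beschleunigung: a(t) = 81·exp(3·t/2)/4. Wir haben die Beschleunigung a(t) = 81·exp(3·t/2)/4. Durch Einsetzen von t = 2*log(2)/3: a(2*log(2)/3) = 81/2.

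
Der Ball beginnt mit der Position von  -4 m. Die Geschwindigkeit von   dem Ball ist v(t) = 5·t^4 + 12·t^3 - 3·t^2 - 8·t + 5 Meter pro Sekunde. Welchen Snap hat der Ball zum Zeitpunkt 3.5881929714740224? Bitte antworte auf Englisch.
Starting from velocity v(t) = 5·t^4 + 12·t^3 - 3·t^2 - 8·t + 5, we take 3 derivatives. Taking d/dt of v(t), we find a(t) = 20·t^3 + 36·t^2 - 6·t - 8. Differentiating acceleration, we get jerk: j(t) = 60·t^2 + 72·t - 6. Differentiating jerk, we get snap: s(t) = 120·t + 72. From the given snap equation s(t) = 120·t + 72, we substitute t = 3.5881929714740224 to get s = 502.583156576883.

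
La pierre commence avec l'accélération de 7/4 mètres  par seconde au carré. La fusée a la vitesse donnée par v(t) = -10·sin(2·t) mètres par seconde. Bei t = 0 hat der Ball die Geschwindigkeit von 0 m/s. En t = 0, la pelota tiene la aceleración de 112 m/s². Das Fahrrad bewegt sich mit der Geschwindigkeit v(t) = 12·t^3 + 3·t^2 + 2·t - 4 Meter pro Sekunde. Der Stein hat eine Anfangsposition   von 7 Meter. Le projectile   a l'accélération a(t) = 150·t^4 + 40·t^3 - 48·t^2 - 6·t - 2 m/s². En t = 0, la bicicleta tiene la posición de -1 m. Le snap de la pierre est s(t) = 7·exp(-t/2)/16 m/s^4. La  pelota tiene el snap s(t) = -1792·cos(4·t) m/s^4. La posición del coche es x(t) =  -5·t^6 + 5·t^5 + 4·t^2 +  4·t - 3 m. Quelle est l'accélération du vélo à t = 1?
Nous devons dériver notre équation de la vitesse v(t) = 12·t^3 + 3·t^2 + 2·t - 4 1 fois. La dérivée de la vitesse donne l'accélération: a(t) = 36·t^2 + 6·t + 2. En utilisant a(t) = 36·t^2 + 6·t + 2 et en substituant t = 1, nous trouvons a = 44.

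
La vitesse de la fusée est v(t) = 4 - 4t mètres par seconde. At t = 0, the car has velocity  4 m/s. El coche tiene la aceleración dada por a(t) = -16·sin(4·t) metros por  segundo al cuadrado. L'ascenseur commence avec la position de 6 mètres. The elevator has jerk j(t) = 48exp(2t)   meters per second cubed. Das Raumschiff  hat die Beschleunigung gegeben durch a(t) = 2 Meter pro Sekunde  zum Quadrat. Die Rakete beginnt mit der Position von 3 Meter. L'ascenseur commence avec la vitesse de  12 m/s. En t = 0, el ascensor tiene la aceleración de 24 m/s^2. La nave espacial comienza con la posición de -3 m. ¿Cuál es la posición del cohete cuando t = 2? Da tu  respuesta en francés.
Nous devons intégrer notre équation de la vitesse v(t) = 4 - 4·t 1 fois. En intégrant la vitesse et en utilisant la condition initiale x(0) = 3, nous obtenons x(t) = -2·t^2 + 4·t + 3. En utilisant x(t) = -2·t^2 + 4·t + 3 et en substituant t = 2, nous trouvons x = 3.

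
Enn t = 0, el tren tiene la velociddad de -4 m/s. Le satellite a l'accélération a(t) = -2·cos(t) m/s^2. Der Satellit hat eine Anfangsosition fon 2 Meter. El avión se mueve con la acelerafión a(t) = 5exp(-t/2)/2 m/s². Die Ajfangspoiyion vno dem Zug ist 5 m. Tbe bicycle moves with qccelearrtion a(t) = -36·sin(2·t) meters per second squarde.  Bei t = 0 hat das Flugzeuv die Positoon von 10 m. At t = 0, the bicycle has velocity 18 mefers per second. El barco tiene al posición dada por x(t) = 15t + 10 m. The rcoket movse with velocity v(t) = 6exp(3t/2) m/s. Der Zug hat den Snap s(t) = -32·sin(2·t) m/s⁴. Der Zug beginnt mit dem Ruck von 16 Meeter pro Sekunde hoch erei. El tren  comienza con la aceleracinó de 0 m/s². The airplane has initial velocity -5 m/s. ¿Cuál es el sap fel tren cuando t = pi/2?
Tenemos el snap s(t) = -32·sin(2·t). Sustituyendo t = pi/2: s(pi/2) = 0.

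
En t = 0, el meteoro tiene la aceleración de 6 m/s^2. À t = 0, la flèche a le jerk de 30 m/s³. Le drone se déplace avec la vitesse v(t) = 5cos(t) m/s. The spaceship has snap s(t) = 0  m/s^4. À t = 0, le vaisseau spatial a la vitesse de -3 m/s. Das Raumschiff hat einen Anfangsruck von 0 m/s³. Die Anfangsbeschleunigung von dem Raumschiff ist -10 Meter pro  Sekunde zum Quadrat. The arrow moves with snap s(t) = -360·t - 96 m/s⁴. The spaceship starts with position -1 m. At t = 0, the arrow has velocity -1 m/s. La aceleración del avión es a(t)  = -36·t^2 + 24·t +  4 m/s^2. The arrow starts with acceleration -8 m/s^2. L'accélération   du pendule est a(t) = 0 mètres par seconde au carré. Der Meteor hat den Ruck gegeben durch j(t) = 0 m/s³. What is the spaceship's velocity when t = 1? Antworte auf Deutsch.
Wir müssen das Integral unserer Gleichung für den Snap s(t) = 0 3-mal finden. Die Stammfunktion von dem Snap, mit j(0) = 0, ergibt den Ruck: j(t) = 0. Durch Integration von dem Ruck und Verwendung der Anfangsbedingung a(0) = -10, erhalten wir a(t) = -10. Die Stammfunktion von der Beschleunigung ist die Geschwindigkeit. Mit v(0) = -3 erhalten wir v(t) = -10·t - 3. Wir haben die Geschwindigkeit v(t) = -10·t - 3. Durch Einsetzen von t = 1: v(1) = -13.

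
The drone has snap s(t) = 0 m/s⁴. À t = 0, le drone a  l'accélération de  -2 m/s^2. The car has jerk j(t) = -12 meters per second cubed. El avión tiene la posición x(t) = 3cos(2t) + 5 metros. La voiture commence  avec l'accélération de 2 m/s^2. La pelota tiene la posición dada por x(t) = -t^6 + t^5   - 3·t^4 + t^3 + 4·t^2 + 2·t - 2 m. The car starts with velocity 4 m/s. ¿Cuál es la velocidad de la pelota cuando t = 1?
Debemos derivar nuestra ecuación de la posición x(t) = -t^6 + t^5 - 3·t^4 + t^3 + 4·t^2 + 2·t - 2 1 vez. Tomando d/dt de x(t), encontramos v(t) = -6·t^5 + 5·t^4 - 12·t^3 + 3·t^2 + 8·t + 2. De la ecuación de la velocidad v(t) = -6·t^5 + 5·t^4 - 12·t^3 + 3·t^2 + 8·t + 2, sustituimos t = 1 para obtener v = 0.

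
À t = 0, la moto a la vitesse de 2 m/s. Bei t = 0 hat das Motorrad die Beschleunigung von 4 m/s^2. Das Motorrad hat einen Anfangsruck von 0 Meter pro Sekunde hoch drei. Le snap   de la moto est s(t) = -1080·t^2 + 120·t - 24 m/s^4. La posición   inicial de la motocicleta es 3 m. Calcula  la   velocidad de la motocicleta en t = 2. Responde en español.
Necesitamos integrar nuestra ecuación del snap s(t) = -1080·t^2 + 120·t - 24 3 veces. Integrando el snap y usando la condición inicial j(0) = 0, obtenemos j(t) = 12·t·(-30·t^2 + 5·t - 2). Tomando ∫j(t)dt y aplicando a(0) = 4, encontramos a(t) = -90·t^4 + 20·t^3 - 12·t^2 + 4. Integrando la aceleración y usando la condición inicial v(0) = 2, obtenemos v(t) = -18·t^5 + 5·t^4 - 4·t^3 + 4·t + 2. De la ecuación de la velocidad v(t) = -18·t^5 + 5·t^4 - 4·t^3 + 4·t + 2, sustituimos t = 2 para obtener v = -518.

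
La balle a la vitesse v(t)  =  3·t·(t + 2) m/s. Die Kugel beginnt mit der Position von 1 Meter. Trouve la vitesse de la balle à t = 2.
En utilisant v(t) = 3·t·(t + 2) et en substituant t = 2, nous trouvons v = 24.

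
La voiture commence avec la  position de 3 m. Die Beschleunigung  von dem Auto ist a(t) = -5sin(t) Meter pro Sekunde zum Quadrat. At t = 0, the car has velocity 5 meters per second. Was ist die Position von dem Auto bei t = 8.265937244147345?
Um dies zu lösen, müssen wir 2 Stammfunktionen unserer Gleichung für die Beschleunigung a(t) = -5·sin(t) finden. Die Stammfunktion von der Beschleunigung ist die Geschwindigkeit. Mit v(0) = 5 erhalten wir v(t) = 5·cos(t). Mit ∫v(t)dt und Anwendung von x(0) = 3, finden wir x(t) = 5·sin(t) + 3. Wir haben die Position x(t) = 5·sin(t) + 3. Durch Einsetzen von t = 8.265937244147345: x(8.265937244147345) = 7.58169772566840.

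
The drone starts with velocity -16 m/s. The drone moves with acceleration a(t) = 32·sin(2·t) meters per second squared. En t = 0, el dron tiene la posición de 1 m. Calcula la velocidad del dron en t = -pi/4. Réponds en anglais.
To find the answer, we compute 1 antiderivative of a(t) = 32·sin(2·t). Integrating acceleration and using the initial condition v(0) = -16, we get v(t) = -16·cos(2·t). Using v(t) = -16·cos(2·t) and substituting t = -pi/4, we find v = 0.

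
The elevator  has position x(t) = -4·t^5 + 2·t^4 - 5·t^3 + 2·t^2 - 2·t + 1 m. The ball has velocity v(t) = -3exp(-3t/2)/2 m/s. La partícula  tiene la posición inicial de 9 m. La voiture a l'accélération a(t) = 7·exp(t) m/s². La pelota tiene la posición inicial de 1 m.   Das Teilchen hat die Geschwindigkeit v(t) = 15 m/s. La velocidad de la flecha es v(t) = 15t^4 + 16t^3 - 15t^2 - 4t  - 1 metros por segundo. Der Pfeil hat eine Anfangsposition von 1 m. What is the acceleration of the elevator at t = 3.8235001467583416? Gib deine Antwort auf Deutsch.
Ausgehend von der Position x(t) = -4·t^5 + 2·t^4 - 5·t^3 + 2·t^2 - 2·t + 1, nehmen wir 2 Ableitungen. Mit d/dt von x(t) finden wir v(t) = -20·t^4 + 8·t^3 - 15·t^2 + 4·t - 2. Durch Ableiten von der Geschwindigkeit erhalten wir die Beschleunigung: a(t) = -80·t^3 + 24·t^2 - 30·t + 4. Aus der Gleichung für die Beschleunigung a(t) = -80·t^3 + 24·t^2 - 30·t + 4, setzen wir t = 3.8235001467583416 ein und erhalten a = -4231.55212861431.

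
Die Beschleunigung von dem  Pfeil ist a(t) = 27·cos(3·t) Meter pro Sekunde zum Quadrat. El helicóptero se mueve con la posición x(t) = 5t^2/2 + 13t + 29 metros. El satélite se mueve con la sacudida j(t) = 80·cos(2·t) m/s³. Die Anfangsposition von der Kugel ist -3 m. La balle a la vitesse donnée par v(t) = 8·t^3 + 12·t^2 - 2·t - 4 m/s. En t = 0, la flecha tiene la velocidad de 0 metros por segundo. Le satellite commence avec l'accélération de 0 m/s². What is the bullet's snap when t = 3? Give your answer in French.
En partant de la vitesse v(t) = 8·t^3 + 12·t^2 - 2·t - 4, nous prenons 3 dérivées. La dérivée de la vitesse donne l'accélération: a(t) = 24·t^2 + 24·t - 2. En dérivant l'accélération, nous obtenons le jerk: j(t) = 48·t + 24. En prenant d/dt de j(t), nous trouvons s(t) = 48. De l'équation du snap s(t) = 48, nous substituons t = 3 pour obtenir s = 48.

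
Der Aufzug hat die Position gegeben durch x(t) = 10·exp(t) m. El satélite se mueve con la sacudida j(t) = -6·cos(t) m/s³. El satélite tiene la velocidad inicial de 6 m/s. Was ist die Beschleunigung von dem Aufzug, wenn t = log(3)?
Wir müssen unsere Gleichung für die Position x(t) = 10·exp(t) 2-mal ableiten. Mit d/dt von x(t) finden wir v(t) = 10·exp(t). Die Ableitung von der Geschwindigkeit ergibt die Beschleunigung: a(t) = 10·exp(t). Mit a(t) = 10·exp(t) und Einsetzen von t = log(3), finden wir a = 30.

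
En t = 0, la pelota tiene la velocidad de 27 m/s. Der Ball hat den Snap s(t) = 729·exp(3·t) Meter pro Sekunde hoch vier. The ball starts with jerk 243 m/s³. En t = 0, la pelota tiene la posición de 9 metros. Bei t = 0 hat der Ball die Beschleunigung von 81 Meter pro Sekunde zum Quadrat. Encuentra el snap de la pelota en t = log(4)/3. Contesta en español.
Tenemos el snap s(t) = 729·exp(3·t). Sustituyendo t = log(4)/3: s(log(4)/3) = 2916.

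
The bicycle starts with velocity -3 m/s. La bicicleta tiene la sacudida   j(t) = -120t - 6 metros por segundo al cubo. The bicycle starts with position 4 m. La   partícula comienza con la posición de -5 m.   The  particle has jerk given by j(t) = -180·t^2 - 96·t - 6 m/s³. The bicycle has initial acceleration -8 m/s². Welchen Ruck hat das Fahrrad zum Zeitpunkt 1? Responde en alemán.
Mit j(t) = -120·t - 6 und Einsetzen von t = 1, finden wir j = -126.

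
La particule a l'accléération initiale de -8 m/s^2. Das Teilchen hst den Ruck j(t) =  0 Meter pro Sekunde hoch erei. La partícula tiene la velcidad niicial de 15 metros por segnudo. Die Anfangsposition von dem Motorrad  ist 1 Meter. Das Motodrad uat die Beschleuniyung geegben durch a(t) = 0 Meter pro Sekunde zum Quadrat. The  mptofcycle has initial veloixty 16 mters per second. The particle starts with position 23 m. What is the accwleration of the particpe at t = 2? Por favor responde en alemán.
Wir müssen unsere Gleichung für den Ruck j(t) = 0 1-mal integrieren. Die Stammfunktion von dem Ruck ist die Beschleunigung. Mit a(0) = -8 erhalten wir a(t) = -8. Mit a(t) = -8 und Einsetzen von t = 2, finden wir a = -8.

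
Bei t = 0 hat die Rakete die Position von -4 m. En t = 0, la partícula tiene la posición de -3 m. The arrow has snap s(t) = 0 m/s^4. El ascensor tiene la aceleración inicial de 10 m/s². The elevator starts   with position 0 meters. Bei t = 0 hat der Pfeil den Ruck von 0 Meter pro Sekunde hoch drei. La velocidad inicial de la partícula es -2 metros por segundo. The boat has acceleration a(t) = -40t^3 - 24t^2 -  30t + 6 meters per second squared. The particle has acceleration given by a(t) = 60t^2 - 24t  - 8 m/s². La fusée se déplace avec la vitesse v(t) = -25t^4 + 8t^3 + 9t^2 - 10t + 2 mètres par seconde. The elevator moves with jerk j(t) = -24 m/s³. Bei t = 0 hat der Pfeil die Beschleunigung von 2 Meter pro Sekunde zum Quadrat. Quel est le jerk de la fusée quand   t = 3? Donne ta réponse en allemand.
Um dies zu lösen, müssen wir 2 Ableitungen unserer Gleichung für die Geschwindigkeit v(t) = -25·t^4 + 8·t^3 + 9·t^2 - 10·t + 2 nehmen. Mit d/dt von v(t) finden wir a(t) = -100·t^3 + 24·t^2 + 18·t - 10. Die Ableitung von der Beschleunigung ergibt den Ruck: j(t) = -300·t^2 + 48·t + 18. Mit j(t) = -300·t^2 + 48·t + 18 und Einsetzen von t = 3, finden wir j = -2538.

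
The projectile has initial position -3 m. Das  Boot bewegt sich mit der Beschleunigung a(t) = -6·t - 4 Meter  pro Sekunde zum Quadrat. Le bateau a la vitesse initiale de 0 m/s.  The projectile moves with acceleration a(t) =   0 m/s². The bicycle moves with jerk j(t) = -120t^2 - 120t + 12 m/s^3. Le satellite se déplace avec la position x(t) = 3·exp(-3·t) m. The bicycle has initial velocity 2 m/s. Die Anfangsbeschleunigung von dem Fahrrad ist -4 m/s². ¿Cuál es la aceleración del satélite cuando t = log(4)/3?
Para resolver esto, necesitamos tomar 2 derivadas de nuestra ecuación de la posición x(t) = 3·exp(-3·t). Derivando la posición, obtenemos la velocidad: v(t) = -9·exp(-3·t). Derivando la velocidad, obtenemos la aceleración: a(t) = 27·exp(-3·t). Usando a(t) = 27·exp(-3·t) y sustituyendo t = log(4)/3, encontramos a = 27/4.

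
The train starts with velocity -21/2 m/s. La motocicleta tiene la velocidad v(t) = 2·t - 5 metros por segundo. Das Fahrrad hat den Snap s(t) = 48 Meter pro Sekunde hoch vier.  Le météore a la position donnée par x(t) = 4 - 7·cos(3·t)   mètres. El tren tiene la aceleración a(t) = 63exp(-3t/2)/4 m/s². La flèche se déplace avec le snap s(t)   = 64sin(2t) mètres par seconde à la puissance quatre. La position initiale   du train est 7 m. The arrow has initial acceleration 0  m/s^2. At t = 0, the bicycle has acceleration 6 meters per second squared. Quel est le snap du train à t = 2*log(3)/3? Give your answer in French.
En partant de l'accélération a(t) = 63·exp(-3·t/2)/4, nous prenons 2 dérivées. En prenant d/dt de a(t), nous trouvons j(t) = -189·exp(-3·t/2)/8. En prenant d/dt de j(t), nous trouvons s(t) = 567·exp(-3·t/2)/16. De l'équation du snap s(t) = 567·exp(-3·t/2)/16, nous substituons t = 2*log(3)/3 pour obtenir s = 189/16.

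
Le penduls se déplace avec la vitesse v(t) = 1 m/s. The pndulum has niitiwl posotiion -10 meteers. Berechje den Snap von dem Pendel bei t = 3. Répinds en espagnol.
Para resolver esto, necesitamos tomar 3 derivadas de nuestra ecuación de la velocidad v(t) = 1. La derivada de la velocidad da la aceleración: a(t) = 0. La derivada de la aceleración da la sacudida: j(t) = 0. La derivada de la sacudida da el snap: s(t) = 0. Usando s(t) = 0 y sustituyendo t = 3, encontramos s = 0.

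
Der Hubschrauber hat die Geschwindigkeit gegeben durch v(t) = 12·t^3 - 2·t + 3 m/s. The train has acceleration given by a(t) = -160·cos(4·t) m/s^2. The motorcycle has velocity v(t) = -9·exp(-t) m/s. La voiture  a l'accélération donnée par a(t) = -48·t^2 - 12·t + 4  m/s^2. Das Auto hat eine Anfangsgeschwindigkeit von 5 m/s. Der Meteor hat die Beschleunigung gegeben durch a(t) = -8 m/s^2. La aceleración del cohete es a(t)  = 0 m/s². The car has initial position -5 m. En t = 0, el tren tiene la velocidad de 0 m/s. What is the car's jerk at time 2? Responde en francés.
Pour résoudre ceci, nous devons prendre 1 dérivée de notre équation de l'accélération a(t) = -48·t^2 - 12·t + 4. La dérivée de l'accélération donne le jerk: j(t) = -96·t - 12. Nous avons le jerk j(t) = -96·t - 12. En substituant t = 2: j(2) = -204.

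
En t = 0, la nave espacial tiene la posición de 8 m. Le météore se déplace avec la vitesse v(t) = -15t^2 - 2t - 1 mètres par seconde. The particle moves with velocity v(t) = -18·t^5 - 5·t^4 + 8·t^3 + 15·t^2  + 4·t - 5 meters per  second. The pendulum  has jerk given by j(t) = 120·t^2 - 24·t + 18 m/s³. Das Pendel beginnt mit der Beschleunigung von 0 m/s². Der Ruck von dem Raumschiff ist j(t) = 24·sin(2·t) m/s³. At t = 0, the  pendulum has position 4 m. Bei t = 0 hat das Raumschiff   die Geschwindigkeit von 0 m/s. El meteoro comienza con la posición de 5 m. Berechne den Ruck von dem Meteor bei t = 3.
Um dies zu lösen, müssen wir 2 Ableitungen unserer Gleichung für die Geschwindigkeit v(t) = -15·t^2 - 2·t - 1 nehmen. Die Ableitung von der Geschwindigkeit ergibt die Beschleunigung: a(t) = -30·t - 2. Mit d/dt von a(t) finden wir j(t) = -30. Wir haben den Ruck j(t) = -30. Durch Einsetzen von t = 3: j(3) = -30.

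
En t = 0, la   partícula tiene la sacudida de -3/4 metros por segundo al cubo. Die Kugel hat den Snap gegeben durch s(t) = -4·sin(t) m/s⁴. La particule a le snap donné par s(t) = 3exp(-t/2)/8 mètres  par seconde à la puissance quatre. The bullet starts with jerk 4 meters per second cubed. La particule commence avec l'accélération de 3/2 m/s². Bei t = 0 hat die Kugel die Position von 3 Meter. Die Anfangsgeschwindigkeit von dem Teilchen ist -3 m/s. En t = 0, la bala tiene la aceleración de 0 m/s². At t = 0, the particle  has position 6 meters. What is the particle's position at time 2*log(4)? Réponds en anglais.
We must find the antiderivative of our snap equation s(t) = 3·exp(-t/2)/8 4 times. Taking ∫s(t)dt and applying j(0) = -3/4, we find j(t) = -3·exp(-t/2)/4. Finding the antiderivative of j(t) and using a(0) = 3/2: a(t) = 3·exp(-t/2)/2. Finding the integral of a(t) and using v(0) = -3: v(t) = -3·exp(-t/2). Taking ∫v(t)dt and applying x(0) = 6, we find x(t) = 6·exp(-t/2). From the given position equation x(t) = 6·exp(-t/2), we substitute t = 2*log(4) to get x = 3/2.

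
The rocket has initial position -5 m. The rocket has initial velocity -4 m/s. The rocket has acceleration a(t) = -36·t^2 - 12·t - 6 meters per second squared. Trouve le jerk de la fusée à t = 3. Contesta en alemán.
Um dies zu lösen, müssen wir 1 Ableitung unserer Gleichung für die Beschleunigung a(t) = -36·t^2 - 12·t - 6 nehmen. Durch Ableiten von der Beschleunigung erhalten wir den Ruck: j(t) = -72·t - 12. Aus der Gleichung für den Ruck j(t) = -72·t - 12, setzen wir t = 3 ein und erhalten j = -228.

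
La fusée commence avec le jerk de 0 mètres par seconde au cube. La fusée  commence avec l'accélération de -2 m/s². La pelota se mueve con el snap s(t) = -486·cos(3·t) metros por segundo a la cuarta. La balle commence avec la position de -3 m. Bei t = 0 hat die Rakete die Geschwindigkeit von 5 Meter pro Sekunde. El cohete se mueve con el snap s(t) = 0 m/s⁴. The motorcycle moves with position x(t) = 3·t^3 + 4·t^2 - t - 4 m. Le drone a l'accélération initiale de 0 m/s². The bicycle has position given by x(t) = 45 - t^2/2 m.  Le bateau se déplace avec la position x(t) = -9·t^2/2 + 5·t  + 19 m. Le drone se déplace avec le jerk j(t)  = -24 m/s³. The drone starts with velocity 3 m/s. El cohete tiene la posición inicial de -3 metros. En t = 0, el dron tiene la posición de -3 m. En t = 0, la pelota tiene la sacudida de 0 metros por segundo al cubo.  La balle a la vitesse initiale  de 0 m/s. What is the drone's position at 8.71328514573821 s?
We must find the antiderivative of our jerk equation j(t) = -24 3 times. Taking ∫j(t)dt and applying a(0) = 0, we find a(t) = -24·t. The antiderivative of acceleration is velocity. Using v(0) = 3, we get v(t) = 3 - 12·t^2. Integrating velocity and using the initial condition x(0) = -3, we get x(t) = -4·t^3 + 3·t - 3. Using x(t) = -4·t^3 + 3·t - 3 and substituting t = 8.71328514573821, we find x = -2622.95721220110.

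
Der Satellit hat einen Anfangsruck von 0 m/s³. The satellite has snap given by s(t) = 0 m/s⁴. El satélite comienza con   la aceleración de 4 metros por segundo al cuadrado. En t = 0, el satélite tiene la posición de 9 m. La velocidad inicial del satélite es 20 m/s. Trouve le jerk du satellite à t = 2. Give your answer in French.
Pour résoudre ceci, nous devons prendre 1 primitive de notre équation du snap s(t) = 0. La primitive du snap, avec j(0) = 0, donne le jerk: j(t) = 0. Nous avons le jerk j(t) = 0. En substituant t = 2: j(2) = 0.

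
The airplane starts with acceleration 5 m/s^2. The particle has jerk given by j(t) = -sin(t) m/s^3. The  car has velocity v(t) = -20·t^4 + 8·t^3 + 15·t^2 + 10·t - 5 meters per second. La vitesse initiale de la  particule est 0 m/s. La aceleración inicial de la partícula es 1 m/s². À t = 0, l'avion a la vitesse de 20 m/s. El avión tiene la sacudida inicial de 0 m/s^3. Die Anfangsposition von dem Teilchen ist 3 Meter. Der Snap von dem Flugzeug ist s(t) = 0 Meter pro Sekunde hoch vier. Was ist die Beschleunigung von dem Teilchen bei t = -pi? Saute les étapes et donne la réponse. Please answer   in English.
The answer is -1.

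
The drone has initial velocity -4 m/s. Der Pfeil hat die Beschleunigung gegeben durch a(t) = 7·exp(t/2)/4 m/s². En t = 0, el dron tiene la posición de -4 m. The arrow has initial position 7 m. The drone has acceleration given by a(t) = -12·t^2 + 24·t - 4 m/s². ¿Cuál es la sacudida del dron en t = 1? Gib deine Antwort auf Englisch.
To solve this, we need to take 1 derivative of our acceleration equation a(t) = -12·t^2 + 24·t - 4. Differentiating acceleration, we get jerk: j(t) = 24 - 24·t. Using j(t) = 24 - 24·t and substituting t = 1, we find j = 0.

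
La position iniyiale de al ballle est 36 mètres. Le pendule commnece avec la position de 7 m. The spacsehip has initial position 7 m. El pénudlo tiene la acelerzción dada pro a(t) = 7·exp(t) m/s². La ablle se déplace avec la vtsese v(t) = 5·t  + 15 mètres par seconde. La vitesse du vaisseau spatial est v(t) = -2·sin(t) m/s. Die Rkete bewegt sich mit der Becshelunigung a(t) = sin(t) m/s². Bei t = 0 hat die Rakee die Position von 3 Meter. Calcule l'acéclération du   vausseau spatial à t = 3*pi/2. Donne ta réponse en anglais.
We must differentiate our velocity equation v(t) = -2·sin(t) 1 time. Differentiating velocity, we get acceleration: a(t) = -2·cos(t). We have acceleration a(t) = -2·cos(t). Substituting t = 3*pi/2: a(3*pi/2) = 0.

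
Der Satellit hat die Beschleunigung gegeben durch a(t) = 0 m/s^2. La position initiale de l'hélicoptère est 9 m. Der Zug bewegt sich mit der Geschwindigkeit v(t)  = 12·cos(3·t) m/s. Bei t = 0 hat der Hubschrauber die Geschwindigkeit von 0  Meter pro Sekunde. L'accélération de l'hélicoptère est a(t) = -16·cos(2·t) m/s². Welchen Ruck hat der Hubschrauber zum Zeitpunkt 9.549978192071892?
Wir müssen unsere Gleichung für die Beschleunigung a(t) = -16·cos(2·t) 1-mal ableiten. Mit d/dt von a(t) finden wir j(t) = 32·sin(2·t). Mit j(t) = 32·sin(2·t) und Einsetzen von t = 9.549978192071892, finden wir j = 7.92934248315097.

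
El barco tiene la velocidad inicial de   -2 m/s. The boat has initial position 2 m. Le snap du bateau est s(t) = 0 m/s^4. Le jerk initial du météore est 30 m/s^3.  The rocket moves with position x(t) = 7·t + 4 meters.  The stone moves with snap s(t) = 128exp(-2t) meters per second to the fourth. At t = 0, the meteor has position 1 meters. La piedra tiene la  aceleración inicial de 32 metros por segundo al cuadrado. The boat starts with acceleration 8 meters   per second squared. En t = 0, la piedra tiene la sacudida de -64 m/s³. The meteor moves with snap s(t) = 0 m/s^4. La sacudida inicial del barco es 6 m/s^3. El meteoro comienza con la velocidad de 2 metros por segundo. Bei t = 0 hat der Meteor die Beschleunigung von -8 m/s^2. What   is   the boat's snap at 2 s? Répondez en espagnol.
Tenemos el snap s(t) = 0. Sustituyendo t = 2: s(2) = 0.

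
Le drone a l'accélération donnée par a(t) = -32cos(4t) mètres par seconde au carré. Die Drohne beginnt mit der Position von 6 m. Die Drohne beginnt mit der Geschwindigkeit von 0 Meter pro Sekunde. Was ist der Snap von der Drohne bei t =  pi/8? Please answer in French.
Nous devons dériver notre équation de l'accélération a(t) = -32·cos(4·t) 2 fois. La dérivée de l'accélération donne le jerk: j(t) = 128·sin(4·t). La dérivée du jerk donne le snap: s(t) = 512·cos(4·t). En utilisant s(t) = 512·cos(4·t) et en substituant t = pi/8, nous trouvons s = 0.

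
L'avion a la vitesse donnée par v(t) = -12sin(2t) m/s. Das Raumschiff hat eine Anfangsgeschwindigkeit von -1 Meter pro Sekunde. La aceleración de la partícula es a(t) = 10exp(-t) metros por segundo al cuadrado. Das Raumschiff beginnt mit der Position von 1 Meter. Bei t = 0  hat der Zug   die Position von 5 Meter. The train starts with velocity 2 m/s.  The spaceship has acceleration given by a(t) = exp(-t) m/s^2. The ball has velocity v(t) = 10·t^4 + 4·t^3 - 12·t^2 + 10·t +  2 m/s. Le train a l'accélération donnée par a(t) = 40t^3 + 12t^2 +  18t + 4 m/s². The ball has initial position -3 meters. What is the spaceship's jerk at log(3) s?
We must differentiate our acceleration equation a(t) = exp(-t) 1 time. Taking d/dt of a(t), we find j(t) = -exp(-t). We have jerk j(t) = -exp(-t). Substituting t = log(3): j(log(3)) = -1/3.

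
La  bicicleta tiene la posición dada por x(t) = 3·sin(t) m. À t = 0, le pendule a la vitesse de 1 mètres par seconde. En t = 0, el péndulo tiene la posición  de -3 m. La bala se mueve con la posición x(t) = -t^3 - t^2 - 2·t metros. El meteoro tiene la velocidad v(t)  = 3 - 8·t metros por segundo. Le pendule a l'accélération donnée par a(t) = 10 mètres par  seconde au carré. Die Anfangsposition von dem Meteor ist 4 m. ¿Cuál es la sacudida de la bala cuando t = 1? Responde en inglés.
To solve this, we need to take 3 derivatives of our position equation x(t) = -t^3 - t^2 - 2·t. Taking d/dt of x(t), we find v(t) = -3·t^2 - 2·t - 2. The derivative of velocity gives acceleration: a(t) = -6·t - 2. Differentiating acceleration, we get jerk: j(t) = -6. Using j(t) = -6 and substituting t = 1, we find j = -6.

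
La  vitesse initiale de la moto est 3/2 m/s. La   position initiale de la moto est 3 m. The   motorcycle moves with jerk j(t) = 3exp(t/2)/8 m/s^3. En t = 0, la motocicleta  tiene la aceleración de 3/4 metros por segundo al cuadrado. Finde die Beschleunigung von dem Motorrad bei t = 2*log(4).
Wir müssen unsere Gleichung für den Ruck j(t) = 3·exp(t/2)/8 1-mal integrieren. Das Integral von dem Ruck ist die Beschleunigung. Mit a(0) = 3/4 erhalten wir a(t) = 3·exp(t/2)/4. Wir haben die Beschleunigung a(t) = 3·exp(t/2)/4. Durch Einsetzen von t = 2*log(4): a(2*log(4)) = 3.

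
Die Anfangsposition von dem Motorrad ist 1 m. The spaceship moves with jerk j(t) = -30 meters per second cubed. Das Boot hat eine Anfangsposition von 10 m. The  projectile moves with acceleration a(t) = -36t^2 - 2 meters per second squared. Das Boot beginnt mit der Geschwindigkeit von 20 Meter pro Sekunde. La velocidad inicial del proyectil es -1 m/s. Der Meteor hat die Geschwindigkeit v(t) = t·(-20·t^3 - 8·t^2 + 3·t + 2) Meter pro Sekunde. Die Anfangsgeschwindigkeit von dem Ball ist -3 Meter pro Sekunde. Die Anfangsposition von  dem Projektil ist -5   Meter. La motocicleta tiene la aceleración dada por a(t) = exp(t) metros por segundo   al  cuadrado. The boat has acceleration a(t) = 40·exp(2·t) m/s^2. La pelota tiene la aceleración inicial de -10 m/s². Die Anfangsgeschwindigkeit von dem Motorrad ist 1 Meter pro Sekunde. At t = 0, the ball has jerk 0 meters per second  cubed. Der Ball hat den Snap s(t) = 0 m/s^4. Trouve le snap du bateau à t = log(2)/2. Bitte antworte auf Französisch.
Nous devons dériver notre équation de l'accélération a(t) = 40·exp(2·t) 2 fois. En prenant d/dt de a(t), nous trouvons j(t) = 80·exp(2·t). La dérivée du jerk donne le snap: s(t) = 160·exp(2·t). En utilisant s(t) = 160·exp(2·t) et en substituant t = log(2)/2, nous trouvons s = 320.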